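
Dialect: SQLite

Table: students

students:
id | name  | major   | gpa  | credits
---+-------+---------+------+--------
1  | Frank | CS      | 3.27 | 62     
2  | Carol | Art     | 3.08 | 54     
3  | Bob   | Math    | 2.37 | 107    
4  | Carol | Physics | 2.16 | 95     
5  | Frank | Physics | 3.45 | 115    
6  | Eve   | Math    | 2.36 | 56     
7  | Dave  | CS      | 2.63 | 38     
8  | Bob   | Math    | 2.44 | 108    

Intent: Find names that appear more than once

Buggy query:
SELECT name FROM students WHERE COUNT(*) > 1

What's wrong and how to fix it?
Bug: WHERE can't reference COUNT(*); aggregates are computed after WHERE

Fix: Group first, then use HAVING for the count condition

Corrected query:
SELECT name FROM students GROUP BY name HAVING COUNT(*) > 1

Result:
name 
-----
Bob  
Carol
Frank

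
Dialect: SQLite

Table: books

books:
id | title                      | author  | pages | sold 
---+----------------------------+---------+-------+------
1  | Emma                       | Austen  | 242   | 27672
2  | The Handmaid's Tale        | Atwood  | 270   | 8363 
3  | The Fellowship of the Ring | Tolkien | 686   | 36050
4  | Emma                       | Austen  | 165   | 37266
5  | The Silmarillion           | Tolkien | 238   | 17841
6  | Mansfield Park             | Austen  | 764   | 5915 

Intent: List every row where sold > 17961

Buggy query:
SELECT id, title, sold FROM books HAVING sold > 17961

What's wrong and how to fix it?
Bug: This is a non-aggregate query (no GROUP BY, no aggregates), so in SQLite the HAVING clause is invalid here; a row-level condition belongs in WHERE

Fix: Replace HAVING with WHERE since the condition applies to individual rows

Corrected query:
SELECT id, title, sold FROM books WHERE sold > 17961

Result:
id | title                      | sold 
---+----------------------------+------
1  | Emma                       | 27672
3  | The Fellowship of the Ring | 36050
4  | Emma                       | 37266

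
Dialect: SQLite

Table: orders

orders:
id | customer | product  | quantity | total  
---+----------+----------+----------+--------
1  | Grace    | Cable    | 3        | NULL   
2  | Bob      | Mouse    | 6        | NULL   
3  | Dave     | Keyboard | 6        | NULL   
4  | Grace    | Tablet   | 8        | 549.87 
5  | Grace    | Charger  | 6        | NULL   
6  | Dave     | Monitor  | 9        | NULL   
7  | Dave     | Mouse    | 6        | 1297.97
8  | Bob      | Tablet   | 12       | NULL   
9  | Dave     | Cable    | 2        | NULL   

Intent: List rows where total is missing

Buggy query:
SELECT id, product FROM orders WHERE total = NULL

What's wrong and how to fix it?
Bug: '= NULL' is always unknown in SQL three-valued logic, so no rows match

Fix: Use IS NULL to test for NULL

Corrected query:
SELECT id, product FROM orders WHERE total IS NULL

Result:
id | product 
---+---------
1  | Cable   
2  | Mouse   
3  | Keyboard
5  | Charger 
6  | Monitor 
8  | Tablet  
9  | Cable   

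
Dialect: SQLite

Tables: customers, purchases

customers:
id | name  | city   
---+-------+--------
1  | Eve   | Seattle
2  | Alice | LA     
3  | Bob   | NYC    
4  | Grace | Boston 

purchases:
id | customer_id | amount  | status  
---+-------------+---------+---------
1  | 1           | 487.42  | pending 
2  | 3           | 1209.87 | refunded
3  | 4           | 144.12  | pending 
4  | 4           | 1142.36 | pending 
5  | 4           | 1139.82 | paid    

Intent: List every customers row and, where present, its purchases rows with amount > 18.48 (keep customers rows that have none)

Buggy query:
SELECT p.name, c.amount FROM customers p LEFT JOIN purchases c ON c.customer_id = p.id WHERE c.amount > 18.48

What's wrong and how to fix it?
Bug: Filtering c.amount in WHERE discards the NULL rows produced by LEFT JOIN, turning it into an inner join

Fix: Put 'c.amount > 18.48' in the JOIN's ON clause instead of WHERE

Corrected query:
SELECT p.name, c.amount FROM customers p LEFT JOIN purchases c ON c.customer_id = p.id AND c.amount > 18.48

Result:
name  | amount 
------+--------
Eve   | 487.42 
Alice | NULL   
Bob   | 1209.87
Grace | 144.12 
Grace | 1139.82
Grace | 1142.36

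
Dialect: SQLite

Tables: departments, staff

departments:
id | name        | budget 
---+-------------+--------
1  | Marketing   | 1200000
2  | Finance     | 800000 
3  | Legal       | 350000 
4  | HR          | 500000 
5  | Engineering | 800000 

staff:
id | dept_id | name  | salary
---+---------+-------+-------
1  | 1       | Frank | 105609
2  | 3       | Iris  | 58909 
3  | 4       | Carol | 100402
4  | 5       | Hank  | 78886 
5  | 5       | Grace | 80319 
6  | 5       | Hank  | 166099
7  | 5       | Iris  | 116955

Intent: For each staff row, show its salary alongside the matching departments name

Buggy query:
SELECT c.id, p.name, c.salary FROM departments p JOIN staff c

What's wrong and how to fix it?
Bug: JOIN with no ON clause produces a cartesian product; every staff row pairs with every departments row

Fix: Specify the join condition linking the foreign key to the parent id

Corrected query:
SELECT c.id, p.name, c.salary FROM departments p JOIN staff c ON c.dept_id = p.id

Result:
id | name        | salary
---+-------------+-------
1  | Marketing   | 105609
2  | Legal       | 58909 
3  | HR          | 100402
4  | Engineering | 78886 
5  | Engineering | 80319 
6  | Engineering | 166099
7  | Engineering | 116955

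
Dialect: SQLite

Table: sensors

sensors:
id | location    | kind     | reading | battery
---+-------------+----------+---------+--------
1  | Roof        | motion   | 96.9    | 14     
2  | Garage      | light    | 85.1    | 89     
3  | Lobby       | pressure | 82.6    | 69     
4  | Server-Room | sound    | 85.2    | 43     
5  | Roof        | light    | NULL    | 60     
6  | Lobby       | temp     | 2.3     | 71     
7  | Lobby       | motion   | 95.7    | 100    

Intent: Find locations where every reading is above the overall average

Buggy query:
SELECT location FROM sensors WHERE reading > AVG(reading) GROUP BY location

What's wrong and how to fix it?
Bug: WHERE evaluates per row before aggregation, so AVG() is unavailable

Fix: Use a subquery for AVG and a HAVING MIN(...) filter so the condition holds for every row in the group

Corrected query:
SELECT location FROM sensors GROUP BY location HAVING MIN(reading) > (SELECT AVG(reading) FROM sensors)

Result:
location   
-----------
Garage     
Roof       
Server-Room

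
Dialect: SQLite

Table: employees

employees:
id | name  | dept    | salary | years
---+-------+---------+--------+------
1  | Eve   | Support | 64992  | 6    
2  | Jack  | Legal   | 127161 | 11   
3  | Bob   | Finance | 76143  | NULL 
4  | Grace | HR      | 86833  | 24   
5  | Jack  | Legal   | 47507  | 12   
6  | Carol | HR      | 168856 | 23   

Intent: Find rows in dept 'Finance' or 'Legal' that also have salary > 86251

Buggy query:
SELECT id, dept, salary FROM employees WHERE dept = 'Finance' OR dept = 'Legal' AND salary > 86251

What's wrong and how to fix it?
Bug: AND binds tighter than OR, so this parses as dept = 'Finance' OR (dept = 'Legal' AND salary > 86251)

Fix: Group the OR with parentheses (or use IN), then AND the threshold

Corrected query:
SELECT id, dept, salary FROM employees WHERE (dept = 'Finance' OR dept = 'Legal') AND salary > 86251

Result:
id | dept  | salary
---+-------+-------
2  | Legal | 127161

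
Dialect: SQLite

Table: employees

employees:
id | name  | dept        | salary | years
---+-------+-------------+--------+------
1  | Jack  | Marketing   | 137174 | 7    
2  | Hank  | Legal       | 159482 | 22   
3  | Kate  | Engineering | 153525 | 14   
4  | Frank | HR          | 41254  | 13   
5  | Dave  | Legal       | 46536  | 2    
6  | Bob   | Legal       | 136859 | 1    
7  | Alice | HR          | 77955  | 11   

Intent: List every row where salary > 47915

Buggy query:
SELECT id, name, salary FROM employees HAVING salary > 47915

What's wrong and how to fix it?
Bug: This is a non-aggregate query (no GROUP BY, no aggregates), so in SQLite the HAVING clause is invalid here; a row-level condition belongs in WHERE

Fix: Replace HAVING with WHERE since the condition applies to individual rows

Corrected query:
SELECT id, name, salary FROM employees WHERE salary > 47915

Result:
id | name  | salary
---+-------+-------
1  | Jack  | 137174
2  | Hank  | 159482
3  | Kate  | 153525
6  | Bob   | 136859
7  | Alice | 77955 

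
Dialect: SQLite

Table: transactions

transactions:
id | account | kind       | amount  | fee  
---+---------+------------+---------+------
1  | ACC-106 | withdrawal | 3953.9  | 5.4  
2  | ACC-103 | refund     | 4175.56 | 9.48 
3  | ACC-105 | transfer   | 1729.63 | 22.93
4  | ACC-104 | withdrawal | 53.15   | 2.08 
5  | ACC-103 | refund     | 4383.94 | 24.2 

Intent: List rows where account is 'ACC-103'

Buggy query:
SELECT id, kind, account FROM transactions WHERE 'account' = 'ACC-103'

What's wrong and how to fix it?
Bug: Single quotes denote string literals in SQL; the column name is being compared as a constant string

Fix: Reference the column as account without single quotes

Corrected query:
SELECT id, kind, account FROM transactions WHERE account = 'ACC-103'

Result:
id | kind   | account
---+--------+--------
2  | refund | ACC-103
5  | refund | ACC-103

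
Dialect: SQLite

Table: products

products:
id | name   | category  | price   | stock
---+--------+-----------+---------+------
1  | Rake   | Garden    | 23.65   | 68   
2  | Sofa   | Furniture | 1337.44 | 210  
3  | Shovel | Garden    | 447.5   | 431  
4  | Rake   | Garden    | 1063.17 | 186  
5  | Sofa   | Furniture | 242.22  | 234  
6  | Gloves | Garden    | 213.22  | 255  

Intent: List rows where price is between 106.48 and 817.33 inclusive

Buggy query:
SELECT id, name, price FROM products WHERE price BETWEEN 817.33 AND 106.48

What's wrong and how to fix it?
Bug: BETWEEN expects the lower bound first; with 817.33 AND 106.48 the range is empty

Fix: Write BETWEEN 106.48 AND 817.33

Corrected query:
SELECT id, name, price FROM products WHERE price BETWEEN 106.48 AND 817.33

Result:
id | name   | price 
---+--------+-------
3  | Shovel | 447.5 
5  | Sofa   | 242.22
6  | Gloves | 213.22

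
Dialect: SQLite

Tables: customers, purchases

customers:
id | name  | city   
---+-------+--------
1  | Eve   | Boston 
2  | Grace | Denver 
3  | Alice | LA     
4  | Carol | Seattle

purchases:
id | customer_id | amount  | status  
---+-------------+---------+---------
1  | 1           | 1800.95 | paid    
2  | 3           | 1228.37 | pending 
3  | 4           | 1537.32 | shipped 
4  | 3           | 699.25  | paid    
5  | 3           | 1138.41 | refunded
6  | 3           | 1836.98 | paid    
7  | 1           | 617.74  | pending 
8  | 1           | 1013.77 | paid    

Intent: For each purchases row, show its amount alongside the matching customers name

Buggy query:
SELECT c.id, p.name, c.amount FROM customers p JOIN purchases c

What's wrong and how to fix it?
Bug: JOIN with no ON clause produces a cartesian product; every purchases row pairs with every customers row

Fix: Specify the join condition linking the foreign key to the parent id

Corrected query:
SELECT c.id, p.name, c.amount FROM customers p JOIN purchases c ON c.customer_id = p.id

Result:
id | name  | amount 
---+-------+--------
1  | Eve   | 1800.95
2  | Alice | 1228.37
3  | Carol | 1537.32
4  | Alice | 699.25 
5  | Alice | 1138.41
6  | Alice | 1836.98
7  | Eve   | 617.74 
8  | Eve   | 1013.77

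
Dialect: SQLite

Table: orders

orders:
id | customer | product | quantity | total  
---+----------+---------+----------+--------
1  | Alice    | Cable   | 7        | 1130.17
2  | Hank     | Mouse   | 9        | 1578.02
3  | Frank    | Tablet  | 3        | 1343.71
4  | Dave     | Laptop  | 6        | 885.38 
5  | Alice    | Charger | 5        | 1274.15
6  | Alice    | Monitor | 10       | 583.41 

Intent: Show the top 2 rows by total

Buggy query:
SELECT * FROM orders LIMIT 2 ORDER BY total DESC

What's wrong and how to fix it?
Bug: ORDER BY cannot follow LIMIT; LIMIT is the final clause

Fix: Swap the clauses: ORDER BY first, then LIMIT

Corrected query:
SELECT * FROM orders ORDER BY total DESC LIMIT 2

Result:
id | customer | product | quantity | total  
---+----------+---------+----------+--------
2  | Hank     | Mouse   | 9        | 1578.02
3  | Frank    | Tablet  | 3        | 1343.71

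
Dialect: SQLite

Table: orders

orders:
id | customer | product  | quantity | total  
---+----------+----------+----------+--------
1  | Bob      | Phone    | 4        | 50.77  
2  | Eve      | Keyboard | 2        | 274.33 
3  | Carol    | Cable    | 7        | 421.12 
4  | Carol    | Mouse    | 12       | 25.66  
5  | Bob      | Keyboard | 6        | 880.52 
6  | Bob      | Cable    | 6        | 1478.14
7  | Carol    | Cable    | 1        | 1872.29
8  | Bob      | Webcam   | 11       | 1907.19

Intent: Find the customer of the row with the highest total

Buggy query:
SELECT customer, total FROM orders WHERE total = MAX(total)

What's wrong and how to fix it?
Bug: MAX(total) is an aggregate and cannot be used directly in WHERE

Fix: Wrap MAX in a scalar subquery so WHERE compares against a single value

Corrected query:
SELECT customer, total FROM orders WHERE total = (SELECT MAX(total) FROM orders)

Result:
customer | total  
---------+--------
Bob      | 1907.19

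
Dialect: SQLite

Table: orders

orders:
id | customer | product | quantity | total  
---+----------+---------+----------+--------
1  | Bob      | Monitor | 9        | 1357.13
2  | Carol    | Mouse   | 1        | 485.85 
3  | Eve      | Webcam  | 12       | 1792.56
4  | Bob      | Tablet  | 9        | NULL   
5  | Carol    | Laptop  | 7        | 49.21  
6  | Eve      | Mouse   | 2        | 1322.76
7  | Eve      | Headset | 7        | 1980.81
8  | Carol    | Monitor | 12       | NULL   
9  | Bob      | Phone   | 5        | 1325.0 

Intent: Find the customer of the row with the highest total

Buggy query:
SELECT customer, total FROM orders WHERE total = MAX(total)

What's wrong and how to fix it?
Bug: MAX(total) is an aggregate and cannot be used directly in WHERE

Fix: Wrap MAX in a scalar subquery so WHERE compares against a single value

Corrected query:
SELECT customer, total FROM orders WHERE total = (SELECT MAX(total) FROM orders)

Result:
customer | total  
---------+--------
Eve      | 1980.81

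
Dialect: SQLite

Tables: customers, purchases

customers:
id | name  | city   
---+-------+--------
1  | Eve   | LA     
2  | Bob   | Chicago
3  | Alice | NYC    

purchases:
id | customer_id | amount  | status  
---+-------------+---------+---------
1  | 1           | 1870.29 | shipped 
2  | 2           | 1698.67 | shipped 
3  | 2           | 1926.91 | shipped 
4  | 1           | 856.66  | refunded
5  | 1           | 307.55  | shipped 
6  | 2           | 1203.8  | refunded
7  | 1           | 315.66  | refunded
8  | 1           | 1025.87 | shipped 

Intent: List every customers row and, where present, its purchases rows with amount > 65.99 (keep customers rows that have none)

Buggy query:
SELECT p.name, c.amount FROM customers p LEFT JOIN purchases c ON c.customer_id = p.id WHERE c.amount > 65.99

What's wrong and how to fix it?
Bug: A WHERE condition on the right-hand table after LEFT JOIN drops unmatched parents

Fix: Put 'c.amount > 65.99' in the JOIN's ON clause instead of WHERE

Corrected query:
SELECT p.name, c.amount FROM customers p LEFT JOIN purchases c ON c.customer_id = p.id AND c.amount > 65.99

Result:
name  | amount 
------+--------
Eve   | 307.55 
Eve   | 315.66 
Eve   | 856.66 
Eve   | 1025.87
Eve   | 1870.29
Bob   | 1203.8 
Bob   | 1698.67
Bob   | 1926.91
Alice | NULL   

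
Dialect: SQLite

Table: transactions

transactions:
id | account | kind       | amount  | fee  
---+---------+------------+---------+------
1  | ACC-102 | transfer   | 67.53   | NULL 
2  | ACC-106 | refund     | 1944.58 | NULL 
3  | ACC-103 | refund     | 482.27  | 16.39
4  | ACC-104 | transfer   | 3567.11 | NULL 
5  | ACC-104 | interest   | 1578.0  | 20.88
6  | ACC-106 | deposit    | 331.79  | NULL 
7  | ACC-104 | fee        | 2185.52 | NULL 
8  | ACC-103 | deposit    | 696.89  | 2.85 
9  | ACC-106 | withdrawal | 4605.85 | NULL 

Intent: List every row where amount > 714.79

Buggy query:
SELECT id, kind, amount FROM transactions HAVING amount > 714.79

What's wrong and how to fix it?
Bug: This is a non-aggregate query (no GROUP BY, no aggregates), so in SQLite the HAVING clause is invalid here; a row-level condition belongs in WHERE

Fix: Use WHERE for row-level filtering

Corrected query:
SELECT id, kind, amount FROM transactions WHERE amount > 714.79

Result:
id | kind       | amount 
---+------------+--------
2  | refund     | 1944.58
4  | transfer   | 3567.11
5  | interest   | 1578   
7  | fee        | 2185.52
9  | withdrawal | 4605.85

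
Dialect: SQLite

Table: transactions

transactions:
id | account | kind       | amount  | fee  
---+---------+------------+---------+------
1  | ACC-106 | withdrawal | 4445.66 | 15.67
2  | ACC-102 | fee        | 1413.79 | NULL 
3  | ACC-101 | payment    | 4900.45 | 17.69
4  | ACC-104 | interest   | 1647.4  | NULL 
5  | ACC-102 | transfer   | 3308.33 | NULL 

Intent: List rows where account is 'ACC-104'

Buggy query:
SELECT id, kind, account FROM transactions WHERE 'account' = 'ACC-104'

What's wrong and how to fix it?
Bug: 'account' in single quotes is a string literal, not the column; the comparison is literal-vs-literal and never true

Fix: Reference the column as account without single quotes

Corrected query:
SELECT id, kind, account FROM transactions WHERE account = 'ACC-104'

Result:
id | kind     | account
---+----------+--------
4  | interest | ACC-104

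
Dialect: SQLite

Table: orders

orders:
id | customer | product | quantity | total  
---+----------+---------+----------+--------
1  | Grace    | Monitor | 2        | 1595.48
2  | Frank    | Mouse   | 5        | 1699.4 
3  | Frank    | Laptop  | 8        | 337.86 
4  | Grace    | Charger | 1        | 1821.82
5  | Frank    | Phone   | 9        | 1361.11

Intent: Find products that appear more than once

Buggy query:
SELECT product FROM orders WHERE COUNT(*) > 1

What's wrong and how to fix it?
Bug: COUNT(*) is an aggregate and cannot be used in WHERE

Fix: GROUP BY product, then filter groups with HAVING COUNT(*) > 1

Corrected query:
SELECT product FROM orders GROUP BY product HAVING COUNT(*) > 1

Result:
(no rows)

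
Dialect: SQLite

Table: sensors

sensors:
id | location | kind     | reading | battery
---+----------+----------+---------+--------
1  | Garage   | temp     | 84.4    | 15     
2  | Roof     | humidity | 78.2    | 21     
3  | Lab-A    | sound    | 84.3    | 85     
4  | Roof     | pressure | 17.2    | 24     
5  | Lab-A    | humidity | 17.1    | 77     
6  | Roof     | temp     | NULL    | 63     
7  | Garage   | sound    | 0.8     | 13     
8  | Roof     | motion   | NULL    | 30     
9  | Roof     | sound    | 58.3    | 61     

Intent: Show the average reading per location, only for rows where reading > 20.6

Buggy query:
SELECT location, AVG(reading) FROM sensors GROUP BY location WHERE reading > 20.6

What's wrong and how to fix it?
Bug: Row-level WHERE must come before GROUP BY in the clause order

Fix: Move the WHERE clause before GROUP BY

Corrected query:
SELECT location, AVG(reading) FROM sensors WHERE reading > 20.6 GROUP BY location

Result:
location | AVG(reading)
---------+-------------
Garage   | 84.4        
Lab-A    | 84.3        
Roof     | 68.25       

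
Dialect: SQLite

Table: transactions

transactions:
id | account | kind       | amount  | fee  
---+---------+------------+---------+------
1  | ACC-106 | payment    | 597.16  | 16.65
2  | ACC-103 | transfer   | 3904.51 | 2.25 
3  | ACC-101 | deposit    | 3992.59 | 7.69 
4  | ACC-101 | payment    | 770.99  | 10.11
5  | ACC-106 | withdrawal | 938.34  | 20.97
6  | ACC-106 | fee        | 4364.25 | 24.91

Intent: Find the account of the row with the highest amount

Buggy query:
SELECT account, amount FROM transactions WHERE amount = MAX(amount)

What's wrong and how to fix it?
Bug: WHERE is evaluated per row; an aggregate over the whole table isn't defined there

Fix: Wrap MAX in a scalar subquery so WHERE compares against a single value

Corrected query:
SELECT account, amount FROM transactions WHERE amount = (SELECT MAX(amount) FROM transactions)

Result:
account | amount 
--------+--------
ACC-106 | 4364.25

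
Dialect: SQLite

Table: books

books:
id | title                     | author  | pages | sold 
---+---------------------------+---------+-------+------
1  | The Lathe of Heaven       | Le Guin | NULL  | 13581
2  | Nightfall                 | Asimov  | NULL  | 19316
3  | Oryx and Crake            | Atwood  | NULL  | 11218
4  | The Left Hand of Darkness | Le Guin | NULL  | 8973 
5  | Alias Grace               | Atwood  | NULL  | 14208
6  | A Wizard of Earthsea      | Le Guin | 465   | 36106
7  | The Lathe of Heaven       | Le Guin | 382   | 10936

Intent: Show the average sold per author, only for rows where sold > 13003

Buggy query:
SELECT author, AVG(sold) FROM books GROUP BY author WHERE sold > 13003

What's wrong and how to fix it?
Bug: Row-level WHERE must come before GROUP BY in the clause order

Fix: Place WHERE between FROM and GROUP BY

Corrected query:
SELECT author, AVG(sold) FROM books WHERE sold > 13003 GROUP BY author

Result:
author  | AVG(sold)
--------+----------
Asimov  | 19316    
Atwood  | 14208    
Le Guin | 24843.5  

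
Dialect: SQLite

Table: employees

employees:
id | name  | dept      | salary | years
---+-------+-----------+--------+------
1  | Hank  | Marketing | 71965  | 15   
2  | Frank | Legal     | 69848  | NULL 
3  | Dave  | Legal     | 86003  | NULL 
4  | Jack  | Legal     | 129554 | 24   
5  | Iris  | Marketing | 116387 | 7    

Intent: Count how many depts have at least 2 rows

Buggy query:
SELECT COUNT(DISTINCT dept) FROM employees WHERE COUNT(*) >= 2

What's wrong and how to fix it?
Bug: COUNT(*) cannot appear in WHERE; the per-group count doesn't exist yet

Fix: Group first with HAVING COUNT(*) >= 2, then COUNT the resulting groups

Corrected query:
SELECT COUNT(*) FROM (SELECT dept FROM employees GROUP BY dept HAVING COUNT(*) >= 2)

Result:
COUNT(*)
--------
2       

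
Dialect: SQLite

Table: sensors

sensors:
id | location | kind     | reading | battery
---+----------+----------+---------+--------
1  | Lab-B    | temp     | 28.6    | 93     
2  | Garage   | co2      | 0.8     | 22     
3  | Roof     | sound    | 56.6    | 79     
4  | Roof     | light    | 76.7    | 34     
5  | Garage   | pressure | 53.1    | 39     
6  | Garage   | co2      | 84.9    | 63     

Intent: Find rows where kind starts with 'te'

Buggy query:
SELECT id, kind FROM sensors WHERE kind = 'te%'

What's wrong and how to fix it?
Bug: '=' compares the literal string including the % character; pattern matching needs LIKE

Fix: Use LIKE for wildcard pattern matching

Corrected query:
SELECT id, kind FROM sensors WHERE kind LIKE 'te%'

Result:
id | kind
---+-----
1  | temp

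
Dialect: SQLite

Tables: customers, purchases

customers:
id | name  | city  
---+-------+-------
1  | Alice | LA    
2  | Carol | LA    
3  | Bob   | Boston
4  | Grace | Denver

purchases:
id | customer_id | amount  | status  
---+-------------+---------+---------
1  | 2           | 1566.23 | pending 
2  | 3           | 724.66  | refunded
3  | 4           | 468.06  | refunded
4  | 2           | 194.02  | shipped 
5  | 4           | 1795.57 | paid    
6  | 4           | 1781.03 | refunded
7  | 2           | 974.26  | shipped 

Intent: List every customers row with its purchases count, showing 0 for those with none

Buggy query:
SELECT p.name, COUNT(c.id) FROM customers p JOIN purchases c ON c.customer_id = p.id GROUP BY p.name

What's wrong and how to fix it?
Bug: An inner join excludes parents with zero children

Fix: Switch to LEFT JOIN to retain unmatched parent rows

Corrected query:
SELECT p.name, COUNT(c.id) FROM customers p LEFT JOIN purchases c ON c.customer_id = p.id GROUP BY p.name

Result:
name  | COUNT(c.id)
------+------------
Alice | 0          
Bob   | 1          
Carol | 3          
Grace | 3          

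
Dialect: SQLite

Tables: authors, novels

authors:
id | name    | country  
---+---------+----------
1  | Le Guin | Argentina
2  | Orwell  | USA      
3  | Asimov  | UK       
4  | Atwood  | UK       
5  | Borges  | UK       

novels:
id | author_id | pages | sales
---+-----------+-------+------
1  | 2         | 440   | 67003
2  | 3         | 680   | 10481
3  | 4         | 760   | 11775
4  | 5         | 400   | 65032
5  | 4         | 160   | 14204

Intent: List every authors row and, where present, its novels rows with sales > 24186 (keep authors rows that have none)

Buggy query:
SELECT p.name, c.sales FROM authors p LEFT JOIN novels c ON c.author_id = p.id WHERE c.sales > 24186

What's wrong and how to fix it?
Bug: Filtering c.sales in WHERE discards the NULL rows produced by LEFT JOIN, turning it into an inner join

Fix: Put 'c.sales > 24186' in the JOIN's ON clause instead of WHERE

Corrected query:
SELECT p.name, c.sales FROM authors p LEFT JOIN novels c ON c.author_id = p.id AND c.sales > 24186

Result:
name    | sales
--------+------
Le Guin | NULL 
Orwell  | 67003
Asimov  | NULL 
Atwood  | NULL 
Borges  | 65032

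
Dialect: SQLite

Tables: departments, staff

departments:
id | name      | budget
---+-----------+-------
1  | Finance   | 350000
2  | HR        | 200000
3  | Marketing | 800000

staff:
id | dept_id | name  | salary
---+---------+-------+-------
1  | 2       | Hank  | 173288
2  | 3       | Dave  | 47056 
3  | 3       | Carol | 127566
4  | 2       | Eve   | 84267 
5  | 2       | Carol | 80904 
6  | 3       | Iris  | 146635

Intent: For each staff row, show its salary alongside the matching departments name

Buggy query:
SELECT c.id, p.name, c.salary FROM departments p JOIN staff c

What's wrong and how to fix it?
Bug: JOIN with no ON clause produces a cartesian product; every staff row pairs with every departments row

Fix: Add ON c.dept_id = p.id to the JOIN

Corrected query:
SELECT c.id, p.name, c.salary FROM departments p JOIN staff c ON c.dept_id = p.id

Result:
id | name      | salary
---+-----------+-------
1  | HR        | 173288
2  | Marketing | 47056 
3  | Marketing | 127566
4  | HR        | 84267 
5  | HR        | 80904 
6  | Marketing | 146635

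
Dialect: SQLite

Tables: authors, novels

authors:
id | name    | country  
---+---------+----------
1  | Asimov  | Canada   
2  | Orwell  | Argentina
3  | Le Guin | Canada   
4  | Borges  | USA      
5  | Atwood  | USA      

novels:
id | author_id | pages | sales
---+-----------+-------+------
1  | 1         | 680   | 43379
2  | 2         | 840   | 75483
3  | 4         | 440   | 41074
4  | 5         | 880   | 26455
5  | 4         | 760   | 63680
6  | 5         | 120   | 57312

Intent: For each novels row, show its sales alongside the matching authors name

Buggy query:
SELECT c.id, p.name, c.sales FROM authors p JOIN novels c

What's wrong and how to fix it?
Bug: JOIN with no ON clause produces a cartesian product; every novels row pairs with every authors row

Fix: Add ON c.author_id = p.id to the JOIN

Corrected query:
SELECT c.id, p.name, c.sales FROM authors p JOIN novels c ON c.author_id = p.id

Result:
id | name   | sales
---+--------+------
1  | Asimov | 43379
2  | Orwell | 75483
3  | Borges | 41074
4  | Atwood | 26455
5  | Borges | 63680
6  | Atwood | 57312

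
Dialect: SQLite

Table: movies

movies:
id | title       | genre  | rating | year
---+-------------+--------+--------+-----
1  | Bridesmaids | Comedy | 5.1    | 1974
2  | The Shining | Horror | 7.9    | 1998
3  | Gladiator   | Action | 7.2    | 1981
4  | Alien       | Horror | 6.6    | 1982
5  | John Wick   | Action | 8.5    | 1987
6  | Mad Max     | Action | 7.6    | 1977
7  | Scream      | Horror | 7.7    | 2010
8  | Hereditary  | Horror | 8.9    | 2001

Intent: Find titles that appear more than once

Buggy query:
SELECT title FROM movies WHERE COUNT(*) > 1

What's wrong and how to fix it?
Bug: WHERE can't reference COUNT(*); aggregates are computed after WHERE

Fix: GROUP BY title, then filter groups with HAVING COUNT(*) > 1

Corrected query:
SELECT title FROM movies GROUP BY title HAVING COUNT(*) > 1

Result:
(no rows)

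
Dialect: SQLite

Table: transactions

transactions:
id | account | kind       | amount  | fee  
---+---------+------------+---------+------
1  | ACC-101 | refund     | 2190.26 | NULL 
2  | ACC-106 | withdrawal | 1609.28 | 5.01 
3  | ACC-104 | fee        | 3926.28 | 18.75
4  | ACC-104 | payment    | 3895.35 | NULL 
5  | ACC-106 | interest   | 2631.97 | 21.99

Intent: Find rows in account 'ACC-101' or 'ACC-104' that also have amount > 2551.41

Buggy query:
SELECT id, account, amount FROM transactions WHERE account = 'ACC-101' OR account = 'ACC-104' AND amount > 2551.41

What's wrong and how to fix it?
Bug: AND binds tighter than OR, so this parses as account = 'ACC-101' OR (account = 'ACC-104' AND amount > 2551.41)

Fix: Group the OR with parentheses (or use IN), then AND the threshold

Corrected query:
SELECT id, account, amount FROM transactions WHERE (account = 'ACC-101' OR account = 'ACC-104') AND amount > 2551.41

Result:
id | account | amount 
---+---------+--------
3  | ACC-104 | 3926.28
4  | ACC-104 | 3895.35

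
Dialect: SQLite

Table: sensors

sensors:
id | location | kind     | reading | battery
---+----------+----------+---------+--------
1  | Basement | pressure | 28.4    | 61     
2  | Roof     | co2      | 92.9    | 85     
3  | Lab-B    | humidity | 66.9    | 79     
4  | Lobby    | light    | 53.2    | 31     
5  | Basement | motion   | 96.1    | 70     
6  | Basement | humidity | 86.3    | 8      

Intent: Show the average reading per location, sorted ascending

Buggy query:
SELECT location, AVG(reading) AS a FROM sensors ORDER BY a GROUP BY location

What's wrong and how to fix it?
Bug: ORDER BY appears before GROUP BY; SQL clause order requires GROUP BY first

Fix: Move ORDER BY to the end, after GROUP BY

Corrected query:
SELECT location, AVG(reading) AS a FROM sensors GROUP BY location ORDER BY a

Result:
location | a        
---------+----------
Lobby    | 53.2     
Lab-B    | 66.9     
Basement | 70.266667
Roof     | 92.9     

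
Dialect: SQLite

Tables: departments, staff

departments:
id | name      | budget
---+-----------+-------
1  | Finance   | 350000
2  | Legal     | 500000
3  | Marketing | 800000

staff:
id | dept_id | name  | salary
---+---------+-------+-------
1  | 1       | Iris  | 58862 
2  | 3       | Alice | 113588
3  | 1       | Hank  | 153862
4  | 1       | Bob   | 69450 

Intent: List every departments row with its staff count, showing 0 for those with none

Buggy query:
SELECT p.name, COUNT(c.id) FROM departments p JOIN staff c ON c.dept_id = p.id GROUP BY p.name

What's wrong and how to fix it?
Bug: An inner join excludes parents with zero children

Fix: Use LEFT JOIN so parents without children still appear (COUNT(c.id) gives 0)

Corrected query:
SELECT p.name, COUNT(c.id) FROM departments p LEFT JOIN staff c ON c.dept_id = p.id GROUP BY p.name

Result:
name      | COUNT(c.id)
----------+------------
Finance   | 3          
Legal     | 0          
Marketing | 1          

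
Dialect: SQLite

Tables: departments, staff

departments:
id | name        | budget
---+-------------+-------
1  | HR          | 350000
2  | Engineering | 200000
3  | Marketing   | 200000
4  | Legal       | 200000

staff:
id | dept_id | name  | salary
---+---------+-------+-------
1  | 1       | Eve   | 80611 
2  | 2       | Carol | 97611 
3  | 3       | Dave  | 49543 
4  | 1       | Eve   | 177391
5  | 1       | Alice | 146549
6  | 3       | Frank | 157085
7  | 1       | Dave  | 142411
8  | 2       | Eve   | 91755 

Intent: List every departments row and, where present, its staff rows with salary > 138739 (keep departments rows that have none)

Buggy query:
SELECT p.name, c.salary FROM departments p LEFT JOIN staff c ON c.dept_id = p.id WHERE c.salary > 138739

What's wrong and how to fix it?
Bug: Filtering c.salary in WHERE discards the NULL rows produced by LEFT JOIN, turning it into an inner join

Fix: Move the right-table condition into the ON clause so unmatched parents are kept

Corrected query:
SELECT p.name, c.salary FROM departments p LEFT JOIN staff c ON c.dept_id = p.id AND c.salary > 138739

Result:
name        | salary
------------+-------
HR          | 142411
HR          | 146549
HR          | 177391
Engineering | NULL  
Marketing   | 157085
Legal       | NULL  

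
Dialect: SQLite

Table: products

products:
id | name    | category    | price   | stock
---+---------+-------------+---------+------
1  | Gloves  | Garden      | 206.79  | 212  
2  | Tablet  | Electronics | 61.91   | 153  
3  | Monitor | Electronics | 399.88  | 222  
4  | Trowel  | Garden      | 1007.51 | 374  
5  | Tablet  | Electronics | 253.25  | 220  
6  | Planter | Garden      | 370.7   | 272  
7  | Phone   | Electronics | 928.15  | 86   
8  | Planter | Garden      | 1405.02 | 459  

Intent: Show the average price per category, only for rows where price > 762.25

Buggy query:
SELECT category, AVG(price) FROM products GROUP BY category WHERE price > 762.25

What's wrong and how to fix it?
Bug: WHERE cannot follow GROUP BY

Fix: Place WHERE between FROM and GROUP BY

Corrected query:
SELECT category, AVG(price) FROM products WHERE price > 762.25 GROUP BY category

Result:
category    | AVG(price)
------------+-----------
Electronics | 928.15    
Garden      | 1206.265  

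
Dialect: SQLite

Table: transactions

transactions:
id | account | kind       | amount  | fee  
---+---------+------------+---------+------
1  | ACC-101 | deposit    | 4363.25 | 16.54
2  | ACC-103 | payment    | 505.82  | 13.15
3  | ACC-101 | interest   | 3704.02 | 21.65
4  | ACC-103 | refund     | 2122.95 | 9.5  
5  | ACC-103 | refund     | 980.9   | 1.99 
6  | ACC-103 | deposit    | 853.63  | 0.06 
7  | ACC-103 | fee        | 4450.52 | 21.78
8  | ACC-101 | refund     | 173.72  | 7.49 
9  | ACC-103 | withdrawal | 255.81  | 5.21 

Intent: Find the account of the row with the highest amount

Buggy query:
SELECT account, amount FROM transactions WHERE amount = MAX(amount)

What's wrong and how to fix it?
Bug: MAX(amount) is an aggregate and cannot be used directly in WHERE

Fix: Wrap MAX in a scalar subquery so WHERE compares against a single value

Corrected query:
SELECT account, amount FROM transactions WHERE amount = (SELECT MAX(amount) FROM transactions)

Result:
account | amount 
--------+--------
ACC-103 | 4450.52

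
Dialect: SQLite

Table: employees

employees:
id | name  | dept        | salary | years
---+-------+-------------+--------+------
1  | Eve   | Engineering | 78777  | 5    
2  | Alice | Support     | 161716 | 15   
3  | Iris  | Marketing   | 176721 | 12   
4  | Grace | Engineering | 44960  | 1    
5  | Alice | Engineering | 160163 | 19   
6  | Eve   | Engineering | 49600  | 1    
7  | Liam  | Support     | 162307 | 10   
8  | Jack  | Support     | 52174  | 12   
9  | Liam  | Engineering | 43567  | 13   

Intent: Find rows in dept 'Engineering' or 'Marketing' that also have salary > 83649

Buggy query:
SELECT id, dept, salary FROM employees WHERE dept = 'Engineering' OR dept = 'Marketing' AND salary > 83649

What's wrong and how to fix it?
Bug: Without parentheses, AND is evaluated before OR, so the salary filter only applies to the 'Marketing' branch

Fix: Group the OR with parentheses (or use IN), then AND the threshold

Corrected query:
SELECT id, dept, salary FROM employees WHERE (dept = 'Engineering' OR dept = 'Marketing') AND salary > 83649

Result:
id | dept        | salary
---+-------------+-------
3  | Marketing   | 176721
5  | Engineering | 160163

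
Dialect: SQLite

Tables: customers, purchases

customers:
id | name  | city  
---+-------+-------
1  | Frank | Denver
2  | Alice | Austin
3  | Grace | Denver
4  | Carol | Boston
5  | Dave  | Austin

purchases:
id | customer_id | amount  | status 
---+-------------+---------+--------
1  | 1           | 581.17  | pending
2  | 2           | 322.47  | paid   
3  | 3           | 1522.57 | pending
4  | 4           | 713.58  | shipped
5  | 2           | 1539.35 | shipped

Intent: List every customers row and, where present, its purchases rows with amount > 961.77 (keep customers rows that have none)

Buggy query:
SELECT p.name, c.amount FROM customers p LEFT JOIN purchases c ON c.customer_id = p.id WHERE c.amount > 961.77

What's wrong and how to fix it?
Bug: Filtering c.amount in WHERE discards the NULL rows produced by LEFT JOIN, turning it into an inner join

Fix: Put 'c.amount > 961.77' in the JOIN's ON clause instead of WHERE

Corrected query:
SELECT p.name, c.amount FROM customers p LEFT JOIN purchases c ON c.customer_id = p.id AND c.amount > 961.77

Result:
name  | amount 
------+--------
Frank | NULL   
Alice | 1539.35
Grace | 1522.57
Carol | NULL   
Dave  | NULL   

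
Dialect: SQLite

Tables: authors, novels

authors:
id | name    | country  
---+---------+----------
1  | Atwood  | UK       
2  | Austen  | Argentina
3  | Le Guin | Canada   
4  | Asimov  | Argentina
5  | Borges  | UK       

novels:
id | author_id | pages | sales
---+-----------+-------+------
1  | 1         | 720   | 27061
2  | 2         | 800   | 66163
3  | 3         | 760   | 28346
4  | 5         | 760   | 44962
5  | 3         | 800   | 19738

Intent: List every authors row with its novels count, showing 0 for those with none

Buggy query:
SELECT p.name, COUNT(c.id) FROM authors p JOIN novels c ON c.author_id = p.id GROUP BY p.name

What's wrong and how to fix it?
Bug: An inner join excludes parents with zero children

Fix: Use LEFT JOIN so parents without children still appear (COUNT(c.id) gives 0)

Corrected query:
SELECT p.name, COUNT(c.id) FROM authors p LEFT JOIN novels c ON c.author_id = p.id GROUP BY p.name

Result:
name    | COUNT(c.id)
--------+------------
Asimov  | 0          
Atwood  | 1          
Austen  | 1          
Borges  | 1          
Le Guin | 2          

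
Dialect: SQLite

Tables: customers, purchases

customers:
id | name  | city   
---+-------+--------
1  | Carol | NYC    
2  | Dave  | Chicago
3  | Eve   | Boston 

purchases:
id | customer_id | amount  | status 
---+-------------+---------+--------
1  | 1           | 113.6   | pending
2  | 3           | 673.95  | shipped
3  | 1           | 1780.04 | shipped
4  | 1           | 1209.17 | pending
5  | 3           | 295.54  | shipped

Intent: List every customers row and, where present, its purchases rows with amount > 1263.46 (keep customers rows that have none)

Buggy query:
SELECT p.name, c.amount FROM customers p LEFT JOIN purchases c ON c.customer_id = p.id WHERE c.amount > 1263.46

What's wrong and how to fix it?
Bug: A WHERE condition on the right-hand table after LEFT JOIN drops unmatched parents

Fix: Put 'c.amount > 1263.46' in the JOIN's ON clause instead of WHERE

Corrected query:
SELECT p.name, c.amount FROM customers p LEFT JOIN purchases c ON c.customer_id = p.id AND c.amount > 1263.46

Result:
name  | amount 
------+--------
Carol | 1780.04
Dave  | NULL   
Eve   | NULL   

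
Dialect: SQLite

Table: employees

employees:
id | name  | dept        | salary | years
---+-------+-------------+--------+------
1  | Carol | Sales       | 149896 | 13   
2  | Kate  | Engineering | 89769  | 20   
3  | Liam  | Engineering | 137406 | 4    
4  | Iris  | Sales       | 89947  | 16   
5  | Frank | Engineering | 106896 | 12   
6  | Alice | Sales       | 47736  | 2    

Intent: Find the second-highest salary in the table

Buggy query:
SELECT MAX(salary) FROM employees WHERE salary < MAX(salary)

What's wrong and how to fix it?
Bug: MAX(salary) on the right of the comparison is an aggregate-in-WHERE error

Fix: Put the inner MAX in a scalar subquery

Corrected query:
SELECT MAX(salary) FROM employees WHERE salary < (SELECT MAX(salary) FROM employees)

Result:
MAX(salary)
-----------
137406     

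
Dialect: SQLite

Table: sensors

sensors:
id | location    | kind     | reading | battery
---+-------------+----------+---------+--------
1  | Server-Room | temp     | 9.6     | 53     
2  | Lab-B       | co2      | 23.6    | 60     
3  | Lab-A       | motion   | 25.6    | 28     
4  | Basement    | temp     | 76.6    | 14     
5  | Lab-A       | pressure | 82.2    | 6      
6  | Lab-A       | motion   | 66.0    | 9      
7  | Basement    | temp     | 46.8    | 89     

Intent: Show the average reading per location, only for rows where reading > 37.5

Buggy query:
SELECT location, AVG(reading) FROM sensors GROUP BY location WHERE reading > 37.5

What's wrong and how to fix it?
Bug: WHERE cannot follow GROUP BY

Fix: Place WHERE between FROM and GROUP BY

Corrected query:
SELECT location, AVG(reading) FROM sensors WHERE reading > 37.5 GROUP BY location

Result:
location | AVG(reading)
---------+-------------
Basement | 61.7        
Lab-A    | 74.1        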